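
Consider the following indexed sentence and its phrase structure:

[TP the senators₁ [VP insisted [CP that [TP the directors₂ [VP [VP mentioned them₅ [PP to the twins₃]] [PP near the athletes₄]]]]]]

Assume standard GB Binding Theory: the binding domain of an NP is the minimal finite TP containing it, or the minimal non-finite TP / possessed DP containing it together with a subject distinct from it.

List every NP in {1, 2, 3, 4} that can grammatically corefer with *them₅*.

*them* is a pronoun, so Principle B applies: it must be free in its binding domain.
Binding domain of *them₅*: the embedded TP, whose subject is the directors₂.
*the senators₁* c-commands the pronoun but from outside its binding domain, and is not c-commanded by it → coindexation permitted.
*the directors₂* c-commands the pronoun within its binding domain → coindexation would violate Principle B.
*the twins₃*: the pronoun c-commands this R-expression → coindexation would violate Principle C on *the twins₃*.
*the athletes₄* and the pronoun do not c-command one another → neither Principle B nor Principle C is at stake; coindexation permitted.

{1, 4}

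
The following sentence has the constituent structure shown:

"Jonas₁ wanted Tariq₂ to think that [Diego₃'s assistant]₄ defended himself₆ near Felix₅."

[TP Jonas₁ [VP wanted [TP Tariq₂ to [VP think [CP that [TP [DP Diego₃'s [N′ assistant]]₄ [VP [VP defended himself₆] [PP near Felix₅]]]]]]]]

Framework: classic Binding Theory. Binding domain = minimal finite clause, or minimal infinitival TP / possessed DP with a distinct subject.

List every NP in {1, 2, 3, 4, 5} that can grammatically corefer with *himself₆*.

{4}

*himself* is an anaphor, so Principle A applies: it must be bound in its binding domain.
Binding domain of *himself₆*: the embedded TP, whose subject is [Diego₃'s assistant]₄.
*Jonas₁* c-commands the anaphor but is outside its binding domain → cannot satisfy Principle A.
*Tariq₂* c-commands the anaphor but is outside its binding domain → cannot satisfy Principle A.
*Diego₃* does not c-command the anaphor → cannot bind it.
*[Diego₃'s assistant]₄* c-commands the anaphor within its binding domain → licit binder.
*Felix₅* does not c-command the anaphor → cannot bind it.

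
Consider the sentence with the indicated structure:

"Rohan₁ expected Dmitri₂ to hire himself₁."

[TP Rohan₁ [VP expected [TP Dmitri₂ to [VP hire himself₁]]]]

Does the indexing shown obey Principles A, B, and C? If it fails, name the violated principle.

Principle A

The two coindexed NPs are *Rohan₁* and *himself₁*.
*himself₁* is an anaphor. Principle A requires it to be bound within its binding domain — the embedded TP, whose subject is Dmitri₂.
Within that domain it is c-commanded by *Dmitri₂*, which does not share its index.
*Rohan₁* does c-command the anaphor, but from outside its binding domain.
The anaphor is unbound in its domain → Principle A violation.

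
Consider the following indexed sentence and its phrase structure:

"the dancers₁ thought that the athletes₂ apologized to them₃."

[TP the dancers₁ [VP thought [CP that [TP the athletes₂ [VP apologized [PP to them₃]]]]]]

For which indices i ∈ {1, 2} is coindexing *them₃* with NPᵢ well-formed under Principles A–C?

*them* is a pronoun, so Principle B applies: it must be free in its binding domain.
Binding domain of *them₃*: the embedded TP, whose subject is the athletes₂.
*the dancers₁* c-commands the pronoun but from outside its binding domain, and is not c-commanded by it → coindexation permitted.
*the athletes₂* c-commands the pronoun within its binding domain → coindexation would violate Principle B.

{1}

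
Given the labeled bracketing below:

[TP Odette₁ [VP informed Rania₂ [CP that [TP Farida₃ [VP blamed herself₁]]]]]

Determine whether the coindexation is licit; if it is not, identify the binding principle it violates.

Principle A

The two coindexed NPs are *Odette₁* and *herself₁*.
*herself₁* is an anaphor. Principle A requires it to be bound within its binding domain — the embedded TP, whose subject is Farida₃.
Within that domain it is c-commanded by *Farida₃*, which does not share its index.
*Odette₁* does c-command the anaphor, but from outside its binding domain.
The anaphor is unbound in its domain → Principle A violation.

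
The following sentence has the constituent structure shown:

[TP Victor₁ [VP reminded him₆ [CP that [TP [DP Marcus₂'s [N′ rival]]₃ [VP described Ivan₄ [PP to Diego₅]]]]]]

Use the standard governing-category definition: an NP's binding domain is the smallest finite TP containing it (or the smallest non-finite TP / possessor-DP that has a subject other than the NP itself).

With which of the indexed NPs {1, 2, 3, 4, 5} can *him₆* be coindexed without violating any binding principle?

*him* is a pronoun, so Principle B applies: it must be free in its binding domain.
Binding domain of *him₆*: the matrix TP, whose subject is Victor₁.
*Victor₁* c-commands the pronoun within its binding domain → coindexation would violate Principle B.
*Marcus₂*: the pronoun c-commands this R-expression → coindexation would violate Principle C on *Marcus₂*.
*[Marcus₂'s rival]₃*: the pronoun c-commands this R-expression → coindexation would violate Principle C on *[Marcus₂'s rival]₃*.
*Ivan₄*: the pronoun c-commands this R-expression → coindexation would violate Principle C on *Ivan₄*.
*Diego₅*: the pronoun c-commands this R-expression → coindexation would violate Principle C on *Diego₅*.

none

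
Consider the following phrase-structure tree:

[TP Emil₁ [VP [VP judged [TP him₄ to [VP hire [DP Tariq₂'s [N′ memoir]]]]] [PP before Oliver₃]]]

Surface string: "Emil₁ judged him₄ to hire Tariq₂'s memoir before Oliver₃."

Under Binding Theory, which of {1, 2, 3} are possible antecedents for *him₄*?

{3}

*him* is a pronoun, so Principle B applies: it must be free in its binding domain.
Binding domain of *him₄*: the matrix TP, whose subject is Emil₁.
*Emil₁* c-commands the pronoun within its binding domain → coindexation would violate Principle B.
*Tariq₂*: the pronoun c-commands this R-expression → coindexation would violate Principle C on *Tariq₂*.
*Oliver₃* and the pronoun do not c-command one another → neither Principle B nor Principle C is at stake; coindexation permitted.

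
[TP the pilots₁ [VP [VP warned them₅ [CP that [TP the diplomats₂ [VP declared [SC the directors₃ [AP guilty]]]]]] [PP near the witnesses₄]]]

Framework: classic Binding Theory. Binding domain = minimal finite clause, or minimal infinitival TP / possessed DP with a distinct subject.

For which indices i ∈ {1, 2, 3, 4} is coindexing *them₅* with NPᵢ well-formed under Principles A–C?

{4}

*them* is a pronoun, so Principle B applies: it must be free in its binding domain.
Binding domain of *them₅*: the matrix TP, whose subject is the pilots₁.
*the pilots₁* c-commands the pronoun within its binding domain → coindexation would violate Principle B.
*the diplomats₂*: the pronoun c-commands this R-expression → coindexation would violate Principle C on *the diplomats₂*.
*the directors₃*: the pronoun c-commands this R-expression → coindexation would violate Principle C on *the directors₃*.
*the witnesses₄* and the pronoun do not c-command one another → neither Principle B nor Principle C is at stake; coindexation permitted.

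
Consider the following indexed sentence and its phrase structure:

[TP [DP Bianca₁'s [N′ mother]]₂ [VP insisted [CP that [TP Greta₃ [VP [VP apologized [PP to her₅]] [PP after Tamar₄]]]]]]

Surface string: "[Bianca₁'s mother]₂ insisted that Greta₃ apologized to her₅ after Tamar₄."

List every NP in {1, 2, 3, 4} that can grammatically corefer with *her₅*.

*her* is a pronoun, so Principle B applies: it must be free in its binding domain.
Binding domain of *her₅*: the embedded TP, whose subject is Greta₃.
*Bianca₁* and the pronoun do not c-command one another → neither Principle B nor Principle C is at stake; coindexation permitted.
*[Bianca₁'s mother]₂* c-commands the pronoun but from outside its binding domain, and is not c-commanded by it → coindexation permitted.
*Greta₃* c-commands the pronoun within its binding domain → coindexation would violate Principle B.
*Tamar₄* and the pronoun do not c-command one another → neither Principle B nor Principle C is at stake; coindexation permitted.

{1, 2, 4}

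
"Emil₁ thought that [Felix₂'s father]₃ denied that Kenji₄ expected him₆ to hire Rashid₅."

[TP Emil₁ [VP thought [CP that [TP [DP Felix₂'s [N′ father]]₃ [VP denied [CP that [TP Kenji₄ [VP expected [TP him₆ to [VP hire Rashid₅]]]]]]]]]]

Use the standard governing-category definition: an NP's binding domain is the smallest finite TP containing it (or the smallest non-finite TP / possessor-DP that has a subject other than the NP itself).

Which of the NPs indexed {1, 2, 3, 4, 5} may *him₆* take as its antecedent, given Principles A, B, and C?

{1, 2, 3}

*him* is a pronoun, so Principle B applies: it must be free in its binding domain.
Binding domain of *him₆*: the embedded TP, whose subject is Kenji₄.
*Emil₁* c-commands the pronoun but from outside its binding domain, and is not c-commanded by it → coindexation permitted.
*Felix₂* and the pronoun do not c-command one another → neither Principle B nor Principle C is at stake; coindexation permitted.
*[Felix₂'s father]₃* c-commands the pronoun but from outside its binding domain, and is not c-commanded by it → coindexation permitted.
*Kenji₄* c-commands the pronoun within its binding domain → coindexation would violate Principle B.
*Rashid₅*: the pronoun c-commands this R-expression → coindexation would violate Principle C on *Rashid₅*.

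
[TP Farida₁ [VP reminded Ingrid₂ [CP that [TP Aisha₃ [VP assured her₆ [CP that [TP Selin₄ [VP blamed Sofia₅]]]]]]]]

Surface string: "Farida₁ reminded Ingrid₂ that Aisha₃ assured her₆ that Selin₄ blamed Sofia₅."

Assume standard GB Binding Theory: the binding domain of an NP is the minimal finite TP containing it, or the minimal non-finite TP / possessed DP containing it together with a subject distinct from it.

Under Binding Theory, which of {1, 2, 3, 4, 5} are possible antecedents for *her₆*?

*her* is a pronoun, so Principle B applies: it must be free in its binding domain.
Binding domain of *her₆*: the embedded TP, whose subject is Aisha₃.
*Farida₁* c-commands the pronoun but from outside its binding domain, and is not c-commanded by it → coindexation permitted.
*Ingrid₂* c-commands the pronoun but from outside its binding domain, and is not c-commanded by it → coindexation permitted.
*Aisha₃* c-commands the pronoun within its binding domain → coindexation would violate Principle B.
*Selin₄*: the pronoun c-commands this R-expression → coindexation would violate Principle C on *Selin₄*.
*Sofia₅*: the pronoun c-commands this R-expression → coindexation would violate Principle C on *Sofia₅*.

{1, 2}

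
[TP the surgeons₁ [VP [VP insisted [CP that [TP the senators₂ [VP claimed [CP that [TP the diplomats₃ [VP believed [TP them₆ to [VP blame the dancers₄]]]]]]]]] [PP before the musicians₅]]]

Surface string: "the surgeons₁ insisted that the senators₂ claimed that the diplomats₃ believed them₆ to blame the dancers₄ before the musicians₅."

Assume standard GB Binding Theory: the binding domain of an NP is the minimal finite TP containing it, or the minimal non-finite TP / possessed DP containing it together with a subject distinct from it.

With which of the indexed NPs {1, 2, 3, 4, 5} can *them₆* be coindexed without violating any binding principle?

{1, 2, 5}

*them* is a pronoun, so Principle B applies: it must be free in its binding domain.
Binding domain of *them₆*: the embedded TP, whose subject is the diplomats₃.
*the surgeons₁* c-commands the pronoun but from outside its binding domain, and is not c-commanded by it → coindexation permitted.
*the senators₂* c-commands the pronoun but from outside its binding domain, and is not c-commanded by it → coindexation permitted.
*the diplomats₃* c-commands the pronoun within its binding domain → coindexation would violate Principle B.
*the dancers₄*: the pronoun c-commands this R-expression → coindexation would violate Principle C on *the dancers₄*.
*the musicians₅* and the pronoun do not c-command one another → neither Principle B nor Principle C is at stake; coindexation permitted.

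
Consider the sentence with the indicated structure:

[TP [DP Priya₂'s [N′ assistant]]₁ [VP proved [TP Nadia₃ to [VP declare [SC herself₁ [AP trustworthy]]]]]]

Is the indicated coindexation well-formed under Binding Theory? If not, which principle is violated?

Principle A

The two coindexed NPs are *[Priya₂'s assistant]₁* and *herself₁*.
*herself₁* is an anaphor. Principle A requires it to be bound within its binding domain — the embedded TP, whose subject is Nadia₃.
Within that domain it is c-commanded by *Nadia₃*, which does not share its index.
*[Priya₂'s assistant]₁* does c-command the anaphor, but from outside its binding domain.
The anaphor is unbound in its domain → Principle A violation.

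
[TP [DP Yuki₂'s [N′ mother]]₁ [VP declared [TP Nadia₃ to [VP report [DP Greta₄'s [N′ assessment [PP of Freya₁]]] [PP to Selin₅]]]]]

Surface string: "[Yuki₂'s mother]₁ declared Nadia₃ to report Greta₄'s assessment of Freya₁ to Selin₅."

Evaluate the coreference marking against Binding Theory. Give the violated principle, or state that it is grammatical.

Principle C

The two coindexed NPs are *[Yuki₂'s mother]₁* and *Freya₁*.
*Freya₁* is an R-expression. Principle C requires it to be free everywhere.
*[Yuki₂'s mother]₁* c-commands it and carries the same index.
The R-expression is bound → Principle C violation.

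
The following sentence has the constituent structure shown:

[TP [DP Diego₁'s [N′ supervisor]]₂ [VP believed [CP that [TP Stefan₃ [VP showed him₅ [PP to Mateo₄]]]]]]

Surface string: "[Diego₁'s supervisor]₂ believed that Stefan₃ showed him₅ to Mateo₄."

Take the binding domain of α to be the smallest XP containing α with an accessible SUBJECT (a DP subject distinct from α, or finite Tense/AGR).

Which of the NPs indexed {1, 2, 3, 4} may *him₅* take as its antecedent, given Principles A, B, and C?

*him* is a pronoun, so Principle B applies: it must be free in its binding domain.
Binding domain of *him₅*: the embedded TP, whose subject is Stefan₃.
*Diego₁* and the pronoun do not c-command one another → neither Principle B nor Principle C is at stake; coindexation permitted.
*[Diego₁'s supervisor]₂* c-commands the pronoun but from outside its binding domain, and is not c-commanded by it → coindexation permitted.
*Stefan₃* c-commands the pronoun within its binding domain → coindexation would violate Principle B.
*Mateo₄*: the pronoun c-commands this R-expression → coindexation would violate Principle C on *Mateo₄*.

{1, 2}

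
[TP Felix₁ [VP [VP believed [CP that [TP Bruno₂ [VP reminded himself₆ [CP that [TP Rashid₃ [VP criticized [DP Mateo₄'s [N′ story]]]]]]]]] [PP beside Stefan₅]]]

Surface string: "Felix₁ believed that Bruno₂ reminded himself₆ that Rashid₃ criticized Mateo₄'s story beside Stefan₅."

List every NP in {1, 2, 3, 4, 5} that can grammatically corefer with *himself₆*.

{2}

*himself* is an anaphor, so Principle A applies: it must be bound in its binding domain.
Binding domain of *himself₆*: the embedded TP, whose subject is Bruno₂.
*Felix₁* c-commands the anaphor but is outside its binding domain → cannot satisfy Principle A.
*Bruno₂* c-commands the anaphor within its binding domain → licit binder.
*Rashid₃* does not c-command the anaphor → cannot bind it.
*Mateo₄* does not c-command the anaphor → cannot bind it.
*Stefan₅* does not c-command the anaphor → cannot bind it.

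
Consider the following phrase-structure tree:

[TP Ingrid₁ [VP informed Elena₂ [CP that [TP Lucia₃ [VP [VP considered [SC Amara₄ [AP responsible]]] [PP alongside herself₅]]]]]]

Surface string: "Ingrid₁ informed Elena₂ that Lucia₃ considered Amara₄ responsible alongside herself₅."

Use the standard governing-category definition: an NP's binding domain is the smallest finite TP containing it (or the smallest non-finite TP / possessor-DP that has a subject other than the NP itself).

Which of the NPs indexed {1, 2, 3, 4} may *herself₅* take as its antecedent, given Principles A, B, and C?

*herself* is an anaphor, so Principle A applies: it must be bound in its binding domain.
Binding domain of *herself₅*: the embedded TP, whose subject is Lucia₃.
*Ingrid₁* c-commands the anaphor but is outside its binding domain → cannot satisfy Principle A.
*Elena₂* c-commands the anaphor but is outside its binding domain → cannot satisfy Principle A.
*Lucia₃* c-commands the anaphor within its binding domain → licit binder.
*Amara₄* does not c-command the anaphor → cannot bind it.

{3}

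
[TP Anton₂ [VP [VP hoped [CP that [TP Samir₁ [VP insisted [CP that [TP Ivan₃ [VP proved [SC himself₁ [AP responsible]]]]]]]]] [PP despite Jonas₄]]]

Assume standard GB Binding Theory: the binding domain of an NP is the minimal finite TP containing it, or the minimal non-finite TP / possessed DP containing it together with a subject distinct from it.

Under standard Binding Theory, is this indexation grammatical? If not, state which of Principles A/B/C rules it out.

Principle A

The two coindexed NPs are *Samir₁* and *himself₁*.
*himself₁* is an anaphor. Principle A requires it to be bound within its binding domain — the embedded TP, whose subject is Ivan₃.
Within that domain it is c-commanded by *Ivan₃*, which does not share its index.
*Samir₁* does c-command the anaphor, but from outside its binding domain.
The anaphor is unbound in its domain → Principle A violation.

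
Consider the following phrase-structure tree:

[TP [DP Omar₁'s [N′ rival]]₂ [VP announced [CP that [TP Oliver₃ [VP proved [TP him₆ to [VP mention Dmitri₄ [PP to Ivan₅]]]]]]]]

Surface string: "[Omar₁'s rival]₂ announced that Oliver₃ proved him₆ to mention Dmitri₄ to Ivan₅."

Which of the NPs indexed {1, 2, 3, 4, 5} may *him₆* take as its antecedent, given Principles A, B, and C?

{1, 2}

*him* is a pronoun, so Principle B applies: it must be free in its binding domain.
Binding domain of *him₆*: the embedded TP, whose subject is Oliver₃.
*Omar₁* and the pronoun do not c-command one another → neither Principle B nor Principle C is at stake; coindexation permitted.
*[Omar₁'s rival]₂* c-commands the pronoun but from outside its binding domain, and is not c-commanded by it → coindexation permitted.
*Oliver₃* c-commands the pronoun within its binding domain → coindexation would violate Principle B.
*Dmitri₄*: the pronoun c-commands this R-expression → coindexation would violate Principle C on *Dmitri₄*.
*Ivan₅*: the pronoun c-commands this R-expression → coindexation would violate Principle C on *Ivan₅*.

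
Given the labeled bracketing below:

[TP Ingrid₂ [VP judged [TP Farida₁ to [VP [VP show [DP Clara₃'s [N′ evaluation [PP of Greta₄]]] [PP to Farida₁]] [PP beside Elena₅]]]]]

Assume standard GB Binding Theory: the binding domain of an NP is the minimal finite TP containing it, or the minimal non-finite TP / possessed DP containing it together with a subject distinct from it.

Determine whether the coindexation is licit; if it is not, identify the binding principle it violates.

The two coindexed NPs are *Farida₁* (the higher occurrence) and *Farida₁* (the lower occurrence).
*Farida₁* (the lower occurrence) is an R-expression. Principle C requires it to be free everywhere.
*Farida₁* (the higher occurrence) c-commands it and carries the same index.
The R-expression is bound → Principle C violation.

Principle C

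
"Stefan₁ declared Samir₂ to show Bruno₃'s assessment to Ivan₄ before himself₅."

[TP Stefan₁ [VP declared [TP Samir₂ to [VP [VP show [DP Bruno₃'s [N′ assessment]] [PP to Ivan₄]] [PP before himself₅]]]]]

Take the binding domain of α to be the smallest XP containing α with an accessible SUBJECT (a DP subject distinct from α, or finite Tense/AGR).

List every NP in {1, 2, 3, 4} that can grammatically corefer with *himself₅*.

{2}

*himself* is an anaphor, so Principle A applies: it must be bound in its binding domain.
Binding domain of *himself₅*: the embedded TP, whose subject is Samir₂.
*Stefan₁* c-commands the anaphor but is outside its binding domain → cannot satisfy Principle A.
*Samir₂* c-commands the anaphor within its binding domain → licit binder.
*Bruno₃* does not c-command the anaphor → cannot bind it.
*Ivan₄* does not c-command the anaphor → cannot bind it.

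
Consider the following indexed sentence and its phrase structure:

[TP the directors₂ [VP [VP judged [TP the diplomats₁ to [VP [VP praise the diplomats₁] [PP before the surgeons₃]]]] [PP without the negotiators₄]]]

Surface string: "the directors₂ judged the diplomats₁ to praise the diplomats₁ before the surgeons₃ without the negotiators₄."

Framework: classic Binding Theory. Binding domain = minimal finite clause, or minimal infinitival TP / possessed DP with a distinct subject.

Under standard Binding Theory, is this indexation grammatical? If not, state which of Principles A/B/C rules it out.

Principle C

The two coindexed NPs are *the diplomats₁* (the higher occurrence) and *the diplomats₁* (the lower occurrence).
*the diplomats₁* (the lower occurrence) is an R-expression. Principle C requires it to be free everywhere.
*the diplomats₁* (the higher occurrence) c-commands it and carries the same index.
The R-expression is bound → Principle C violation.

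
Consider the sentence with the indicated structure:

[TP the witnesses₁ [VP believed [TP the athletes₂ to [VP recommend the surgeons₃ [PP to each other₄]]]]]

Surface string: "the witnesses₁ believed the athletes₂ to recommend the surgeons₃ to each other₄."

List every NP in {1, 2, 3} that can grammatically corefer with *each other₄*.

{2, 3}

*each other* is an anaphor, so Principle A applies: it must be bound in its binding domain.
Binding domain of *each other₄*: the embedded TP, whose subject is the athletes₂.
*the witnesses₁* c-commands the anaphor but is outside its binding domain → cannot satisfy Principle A.
*the athletes₂* c-commands the anaphor within its binding domain → licit binder.
*the surgeons₃* c-commands the anaphor within its binding domain → licit binder.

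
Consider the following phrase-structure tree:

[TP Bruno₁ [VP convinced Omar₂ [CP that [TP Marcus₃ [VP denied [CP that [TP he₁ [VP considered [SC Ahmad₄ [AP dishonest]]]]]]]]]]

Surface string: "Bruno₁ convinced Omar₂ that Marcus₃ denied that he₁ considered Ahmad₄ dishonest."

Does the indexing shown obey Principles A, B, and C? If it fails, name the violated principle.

grammatical

The two coindexed NPs are *Bruno₁* and *he₁*.
*he₁* is a pronoun; nothing c-commands it within its binding domain (the embedded TP.), so Principle B holds trivially.
*Bruno₁* is an R-expression; *he₁* does not c-command it, and no other NP shares its index, so Principle C is satisfied.
All principles are respected.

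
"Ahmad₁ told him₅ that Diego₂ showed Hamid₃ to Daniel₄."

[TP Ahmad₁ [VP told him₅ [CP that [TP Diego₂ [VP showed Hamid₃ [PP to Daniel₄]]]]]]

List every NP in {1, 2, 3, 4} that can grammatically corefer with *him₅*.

*him* is a pronoun, so Principle B applies: it must be free in its binding domain.
Binding domain of *him₅*: the matrix TP, whose subject is Ahmad₁.
*Ahmad₁* c-commands the pronoun within its binding domain → coindexation would violate Principle B.
*Diego₂*: the pronoun c-commands this R-expression → coindexation would violate Principle C on *Diego₂*.
*Hamid₃*: the pronoun c-commands this R-expression → coindexation would violate Principle C on *Hamid₃*.
*Daniel₄*: the pronoun c-commands this R-expression → coindexation would violate Principle C on *Daniel₄*.

none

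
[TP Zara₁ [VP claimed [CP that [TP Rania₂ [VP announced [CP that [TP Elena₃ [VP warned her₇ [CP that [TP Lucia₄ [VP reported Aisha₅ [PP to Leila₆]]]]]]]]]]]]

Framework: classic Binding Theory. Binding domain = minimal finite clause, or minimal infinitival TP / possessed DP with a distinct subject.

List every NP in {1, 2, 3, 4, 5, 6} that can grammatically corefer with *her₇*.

{1, 2}

*her* is a pronoun, so Principle B applies: it must be free in its binding domain.
Binding domain of *her₇*: the embedded TP, whose subject is Elena₃.
*Zara₁* c-commands the pronoun but from outside its binding domain, and is not c-commanded by it → coindexation permitted.
*Rania₂* c-commands the pronoun but from outside its binding domain, and is not c-commanded by it → coindexation permitted.
*Elena₃* c-commands the pronoun within its binding domain → coindexation would violate Principle B.
*Lucia₄*: the pronoun c-commands this R-expression → coindexation would violate Principle C on *Lucia₄*.
*Aisha₅*: the pronoun c-commands this R-expression → coindexation would violate Principle C on *Aisha₅*.
*Leila₆*: the pronoun c-commands this R-expression → coindexation would violate Principle C on *Leila₆*.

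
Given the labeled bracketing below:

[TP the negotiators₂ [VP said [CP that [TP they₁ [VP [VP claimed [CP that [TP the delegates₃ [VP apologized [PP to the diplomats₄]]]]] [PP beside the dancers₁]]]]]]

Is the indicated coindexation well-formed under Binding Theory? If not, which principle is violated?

The two coindexed NPs are *they₁* and *the dancers₁*.
*the dancers₁* is an R-expression. Principle C requires it to be free everywhere.
*they₁* c-commands it and carries the same index.
The R-expression is bound → Principle C violation.

Principle C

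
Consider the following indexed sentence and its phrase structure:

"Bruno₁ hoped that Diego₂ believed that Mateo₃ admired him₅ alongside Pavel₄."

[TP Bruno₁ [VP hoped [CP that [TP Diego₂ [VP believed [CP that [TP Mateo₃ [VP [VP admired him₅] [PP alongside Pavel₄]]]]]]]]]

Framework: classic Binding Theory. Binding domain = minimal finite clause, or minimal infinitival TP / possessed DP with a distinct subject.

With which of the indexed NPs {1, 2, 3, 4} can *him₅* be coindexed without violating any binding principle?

{1, 2, 4}

*him* is a pronoun, so Principle B applies: it must be free in its binding domain.
Binding domain of *him₅*: the embedded TP, whose subject is Mateo₃.
*Bruno₁* c-commands the pronoun but from outside its binding domain, and is not c-commanded by it → coindexation permitted.
*Diego₂* c-commands the pronoun but from outside its binding domain, and is not c-commanded by it → coindexation permitted.
*Mateo₃* c-commands the pronoun within its binding domain → coindexation would violate Principle B.
*Pavel₄* and the pronoun do not c-command one another → neither Principle B nor Principle C is at stake; coindexation permitted.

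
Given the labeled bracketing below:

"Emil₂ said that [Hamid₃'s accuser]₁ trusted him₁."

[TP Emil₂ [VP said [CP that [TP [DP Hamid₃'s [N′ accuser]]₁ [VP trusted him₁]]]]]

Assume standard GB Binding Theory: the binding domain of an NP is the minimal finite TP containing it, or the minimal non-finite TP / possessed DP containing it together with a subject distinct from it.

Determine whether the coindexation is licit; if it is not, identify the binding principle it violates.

The two coindexed NPs are *[Hamid₃'s accuser]₁* and *him₁*.
*him₁* is a pronoun. Its binding domain is the embedded TP, whose subject is [Hamid₃'s accuser]₁.
*[Hamid₃'s accuser]₁* c-commands it within that domain and carries the same index.
The pronoun is locally bound → Principle B violation.

Principle B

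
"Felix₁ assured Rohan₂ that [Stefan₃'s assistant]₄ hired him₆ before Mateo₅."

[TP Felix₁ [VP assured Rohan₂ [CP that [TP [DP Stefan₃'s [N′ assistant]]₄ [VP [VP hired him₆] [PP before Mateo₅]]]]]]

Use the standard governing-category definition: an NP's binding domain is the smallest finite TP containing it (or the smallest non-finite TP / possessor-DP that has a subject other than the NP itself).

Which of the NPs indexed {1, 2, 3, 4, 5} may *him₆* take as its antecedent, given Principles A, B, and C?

{1, 2, 3, 5}

*him* is a pronoun, so Principle B applies: it must be free in its binding domain.
Binding domain of *him₆*: the embedded TP, whose subject is [Stefan₃'s assistant]₄.
*Felix₁* c-commands the pronoun but from outside its binding domain, and is not c-commanded by it → coindexation permitted.
*Rohan₂* c-commands the pronoun but from outside its binding domain, and is not c-commanded by it → coindexation permitted.
*Stefan₃* and the pronoun do not c-command one another → neither Principle B nor Principle C is at stake; coindexation permitted.
*[Stefan₃'s assistant]₄* c-commands the pronoun within its binding domain → coindexation would violate Principle B.
*Mateo₅* and the pronoun do not c-command one another → neither Principle B nor Principle C is at stake; coindexation permitted.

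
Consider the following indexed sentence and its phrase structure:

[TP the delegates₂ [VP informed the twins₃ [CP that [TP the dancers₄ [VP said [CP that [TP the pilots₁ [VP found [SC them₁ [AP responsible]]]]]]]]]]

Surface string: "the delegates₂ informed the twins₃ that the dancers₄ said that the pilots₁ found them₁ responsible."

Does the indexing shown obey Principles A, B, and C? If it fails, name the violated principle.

Principle B

The two coindexed NPs are *the pilots₁* and *them₁*.
*them₁* is a pronoun. Its binding domain is the embedded TP, whose subject is the pilots₁.
*the pilots₁* c-commands it within that domain and carries the same index.
The pronoun is locally bound → Principle B violation.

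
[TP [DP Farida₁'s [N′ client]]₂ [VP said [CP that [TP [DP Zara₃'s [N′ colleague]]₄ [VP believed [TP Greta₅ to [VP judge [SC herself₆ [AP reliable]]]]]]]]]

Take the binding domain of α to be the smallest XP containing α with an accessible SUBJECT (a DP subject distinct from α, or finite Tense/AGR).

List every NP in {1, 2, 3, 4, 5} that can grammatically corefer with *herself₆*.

*herself* is an anaphor, so Principle A applies: it must be bound in its binding domain.
Binding domain of *herself₆*: the embedded TP, whose subject is Greta₅.
*Farida₁* does not c-command the anaphor → cannot bind it.
*[Farida₁'s client]₂* c-commands the anaphor but is outside its binding domain → cannot satisfy Principle A.
*Zara₃* does not c-command the anaphor → cannot bind it.
*[Zara₃'s colleague]₄* c-commands the anaphor but is outside its binding domain → cannot satisfy Principle A.
*Greta₅* c-commands the anaphor within its binding domain → licit binder.

{5}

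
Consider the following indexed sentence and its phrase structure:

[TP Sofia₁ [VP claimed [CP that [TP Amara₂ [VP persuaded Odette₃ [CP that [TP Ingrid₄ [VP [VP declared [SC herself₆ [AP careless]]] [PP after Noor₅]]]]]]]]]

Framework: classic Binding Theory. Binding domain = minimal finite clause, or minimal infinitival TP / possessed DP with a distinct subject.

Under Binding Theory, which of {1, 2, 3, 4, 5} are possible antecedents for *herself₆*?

{4}

*herself* is an anaphor, so Principle A applies: it must be bound in its binding domain.
Binding domain of *herself₆*: the embedded TP, whose subject is Ingrid₄.
*Sofia₁* c-commands the anaphor but is outside its binding domain → cannot satisfy Principle A.
*Amara₂* c-commands the anaphor but is outside its binding domain → cannot satisfy Principle A.
*Odette₃* c-commands the anaphor but is outside its binding domain → cannot satisfy Principle A.
*Ingrid₄* c-commands the anaphor within its binding domain → licit binder.
*Noor₅* does not c-command the anaphor → cannot bind it.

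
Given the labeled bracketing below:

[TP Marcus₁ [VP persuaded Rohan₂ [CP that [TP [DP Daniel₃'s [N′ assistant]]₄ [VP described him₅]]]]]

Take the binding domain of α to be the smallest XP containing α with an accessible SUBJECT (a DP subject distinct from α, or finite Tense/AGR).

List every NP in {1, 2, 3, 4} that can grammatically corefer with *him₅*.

{1, 2, 3}

*him* is a pronoun, so Principle B applies: it must be free in its binding domain.
Binding domain of *him₅*: the embedded TP, whose subject is [Daniel₃'s assistant]₄.
*Marcus₁* c-commands the pronoun but from outside its binding domain, and is not c-commanded by it → coindexation permitted.
*Rohan₂* c-commands the pronoun but from outside its binding domain, and is not c-commanded by it → coindexation permitted.
*Daniel₃* and the pronoun do not c-command one another → neither Principle B nor Principle C is at stake; coindexation permitted.
*[Daniel₃'s assistant]₄* c-commands the pronoun within its binding domain → coindexation would violate Principle B.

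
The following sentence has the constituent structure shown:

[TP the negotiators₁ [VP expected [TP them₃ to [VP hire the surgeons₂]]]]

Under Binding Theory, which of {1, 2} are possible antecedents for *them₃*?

none

*them* is a pronoun, so Principle B applies: it must be free in its binding domain.
Binding domain of *them₃*: the matrix TP, whose subject is the negotiators₁.
*the negotiators₁* c-commands the pronoun within its binding domain → coindexation would violate Principle B.
*the surgeons₂*: the pronoun c-commands this R-expression → coindexation would violate Principle C on *the surgeons₂*.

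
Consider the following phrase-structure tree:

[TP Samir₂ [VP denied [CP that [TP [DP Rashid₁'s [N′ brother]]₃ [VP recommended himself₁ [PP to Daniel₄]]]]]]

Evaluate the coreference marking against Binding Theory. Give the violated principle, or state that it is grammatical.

The two coindexed NPs are *Rashid₁* and *himself₁*.
*himself₁* is an anaphor. Principle A requires it to be bound within its binding domain — the embedded TP, whose subject is [Rashid₁'s brother]₃.
Within that domain it is c-commanded by *[Rashid₁'s brother]₃*, which does not share its index.
*Rashid₁* does not c-command the anaphor at all.
The anaphor is unbound in its domain → Principle A violation.

Principle A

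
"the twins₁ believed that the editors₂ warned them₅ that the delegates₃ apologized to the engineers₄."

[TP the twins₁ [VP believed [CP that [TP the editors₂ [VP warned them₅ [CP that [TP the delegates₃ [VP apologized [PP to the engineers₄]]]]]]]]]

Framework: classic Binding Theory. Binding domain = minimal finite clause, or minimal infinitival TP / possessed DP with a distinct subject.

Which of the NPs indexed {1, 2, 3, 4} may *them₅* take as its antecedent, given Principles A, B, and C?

{1}

*them* is a pronoun, so Principle B applies: it must be free in its binding domain.
Binding domain of *them₅*: the embedded TP, whose subject is the editors₂.
*the twins₁* c-commands the pronoun but from outside its binding domain, and is not c-commanded by it → coindexation permitted.
*the editors₂* c-commands the pronoun within its binding domain → coindexation would violate Principle B.
*the delegates₃*: the pronoun c-commands this R-expression → coindexation would violate Principle C on *the delegates₃*.
*the engineers₄*: the pronoun c-commands this R-expression → coindexation would violate Principle C on *the engineers₄*.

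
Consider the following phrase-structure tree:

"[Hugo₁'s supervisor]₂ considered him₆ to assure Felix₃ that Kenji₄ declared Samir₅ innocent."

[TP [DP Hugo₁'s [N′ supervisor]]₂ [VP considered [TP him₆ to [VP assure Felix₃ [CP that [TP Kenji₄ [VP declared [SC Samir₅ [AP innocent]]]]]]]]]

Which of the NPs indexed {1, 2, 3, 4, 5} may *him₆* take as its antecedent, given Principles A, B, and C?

{1}

*him* is a pronoun, so Principle B applies: it must be free in its binding domain.
Binding domain of *him₆*: the matrix TP, whose subject is [Hugo₁'s supervisor]₂.
*Hugo₁* and the pronoun do not c-command one another → neither Principle B nor Principle C is at stake; coindexation permitted.
*[Hugo₁'s supervisor]₂* c-commands the pronoun within its binding domain → coindexation would violate Principle B.
*Felix₃*: the pronoun c-commands this R-expression → coindexation would violate Principle C on *Felix₃*.
*Kenji₄*: the pronoun c-commands this R-expression → coindexation would violate Principle C on *Kenji₄*.
*Samir₅*: the pronoun c-commands this R-expression → coindexation would violate Principle C on *Samir₅*.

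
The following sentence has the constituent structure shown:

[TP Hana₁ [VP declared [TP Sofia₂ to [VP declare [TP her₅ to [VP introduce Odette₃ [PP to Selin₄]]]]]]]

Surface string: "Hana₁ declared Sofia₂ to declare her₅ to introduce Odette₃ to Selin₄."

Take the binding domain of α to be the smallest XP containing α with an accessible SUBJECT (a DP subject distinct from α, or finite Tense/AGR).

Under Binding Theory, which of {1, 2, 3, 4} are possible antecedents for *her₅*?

{1}

*her* is a pronoun, so Principle B applies: it must be free in its binding domain.
Binding domain of *her₅*: the embedded TP, whose subject is Sofia₂.
*Hana₁* c-commands the pronoun but from outside its binding domain, and is not c-commanded by it → coindexation permitted.
*Sofia₂* c-commands the pronoun within its binding domain → coindexation would violate Principle B.
*Odette₃*: the pronoun c-commands this R-expression → coindexation would violate Principle C on *Odette₃*.
*Selin₄*: the pronoun c-commands this R-expression → coindexation would violate Principle C on *Selin₄*.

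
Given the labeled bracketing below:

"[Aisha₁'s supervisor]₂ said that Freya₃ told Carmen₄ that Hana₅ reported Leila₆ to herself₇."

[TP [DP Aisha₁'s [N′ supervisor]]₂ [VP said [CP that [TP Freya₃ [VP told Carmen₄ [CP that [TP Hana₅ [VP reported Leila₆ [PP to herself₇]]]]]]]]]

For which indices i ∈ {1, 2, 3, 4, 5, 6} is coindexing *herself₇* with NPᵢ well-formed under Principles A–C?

*herself* is an anaphor, so Principle A applies: it must be bound in its binding domain.
Binding domain of *herself₇*: the embedded TP, whose subject is Hana₅.
*Aisha₁* does not c-command the anaphor → cannot bind it.
*[Aisha₁'s supervisor]₂* c-commands the anaphor but is outside its binding domain → cannot satisfy Principle A.
*Freya₃* c-commands the anaphor but is outside its binding domain → cannot satisfy Principle A.
*Carmen₄* c-commands the anaphor but is outside its binding domain → cannot satisfy Principle A.
*Hana₅* c-commands the anaphor within its binding domain → licit binder.
*Leila₆* c-commands the anaphor within its binding domain → licit binder.

{5, 6}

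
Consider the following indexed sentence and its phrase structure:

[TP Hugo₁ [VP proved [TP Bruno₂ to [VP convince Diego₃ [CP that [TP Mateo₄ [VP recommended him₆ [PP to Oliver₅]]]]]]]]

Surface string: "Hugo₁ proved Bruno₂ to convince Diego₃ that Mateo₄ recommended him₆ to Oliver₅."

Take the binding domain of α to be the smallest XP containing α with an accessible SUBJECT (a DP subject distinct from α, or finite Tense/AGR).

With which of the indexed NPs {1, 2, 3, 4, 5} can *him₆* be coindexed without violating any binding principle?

{1, 2, 3}

*him* is a pronoun, so Principle B applies: it must be free in its binding domain.
Binding domain of *him₆*: the embedded TP, whose subject is Mateo₄.
*Hugo₁* c-commands the pronoun but from outside its binding domain, and is not c-commanded by it → coindexation permitted.
*Bruno₂* c-commands the pronoun but from outside its binding domain, and is not c-commanded by it → coindexation permitted.
*Diego₃* c-commands the pronoun but from outside its binding domain, and is not c-commanded by it → coindexation permitted.
*Mateo₄* c-commands the pronoun within its binding domain → coindexation would violate Principle B.
*Oliver₅*: the pronoun c-commands this R-expression → coindexation would violate Principle C on *Oliver₅*.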